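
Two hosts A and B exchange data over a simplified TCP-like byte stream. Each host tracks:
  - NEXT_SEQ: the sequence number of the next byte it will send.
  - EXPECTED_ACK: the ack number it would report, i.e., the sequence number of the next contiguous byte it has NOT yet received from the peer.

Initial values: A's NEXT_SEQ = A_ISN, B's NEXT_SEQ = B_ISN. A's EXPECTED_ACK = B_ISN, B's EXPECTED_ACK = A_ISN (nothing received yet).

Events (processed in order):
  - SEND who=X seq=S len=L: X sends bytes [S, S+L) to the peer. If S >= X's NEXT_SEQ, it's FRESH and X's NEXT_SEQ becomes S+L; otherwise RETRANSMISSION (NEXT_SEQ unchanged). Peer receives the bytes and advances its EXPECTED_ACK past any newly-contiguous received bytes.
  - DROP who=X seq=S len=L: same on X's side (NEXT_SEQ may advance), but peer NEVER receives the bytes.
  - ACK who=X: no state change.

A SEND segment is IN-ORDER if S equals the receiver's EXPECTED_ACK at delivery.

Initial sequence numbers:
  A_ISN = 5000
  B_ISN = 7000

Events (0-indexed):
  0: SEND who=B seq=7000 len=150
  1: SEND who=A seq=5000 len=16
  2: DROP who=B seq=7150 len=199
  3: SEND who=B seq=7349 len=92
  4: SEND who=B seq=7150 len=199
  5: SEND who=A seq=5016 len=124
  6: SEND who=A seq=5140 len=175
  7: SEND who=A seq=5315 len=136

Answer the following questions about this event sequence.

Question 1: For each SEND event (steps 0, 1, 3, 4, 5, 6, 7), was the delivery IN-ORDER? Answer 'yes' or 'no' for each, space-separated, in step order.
Step 0: SEND seq=7000 -> in-order
Step 1: SEND seq=5000 -> in-order
Step 3: SEND seq=7349 -> out-of-order
Step 4: SEND seq=7150 -> in-order
Step 5: SEND seq=5016 -> in-order
Step 6: SEND seq=5140 -> in-order
Step 7: SEND seq=5315 -> in-order

Answer: yes yes no yes yes yes yes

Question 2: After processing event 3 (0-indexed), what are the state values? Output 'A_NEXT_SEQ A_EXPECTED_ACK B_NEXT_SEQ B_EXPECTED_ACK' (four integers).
After event 0: A_seq=5000 A_ack=7150 B_seq=7150 B_ack=5000
After event 1: A_seq=5016 A_ack=7150 B_seq=7150 B_ack=5016
After event 2: A_seq=5016 A_ack=7150 B_seq=7349 B_ack=5016
After event 3: A_seq=5016 A_ack=7150 B_seq=7441 B_ack=5016

5016 7150 7441 5016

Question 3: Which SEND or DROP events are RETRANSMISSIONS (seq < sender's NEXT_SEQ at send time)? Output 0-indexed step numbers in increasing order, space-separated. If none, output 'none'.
Answer: 4

Derivation:
Step 0: SEND seq=7000 -> fresh
Step 1: SEND seq=5000 -> fresh
Step 2: DROP seq=7150 -> fresh
Step 3: SEND seq=7349 -> fresh
Step 4: SEND seq=7150 -> retransmit
Step 5: SEND seq=5016 -> fresh
Step 6: SEND seq=5140 -> fresh
Step 7: SEND seq=5315 -> fresh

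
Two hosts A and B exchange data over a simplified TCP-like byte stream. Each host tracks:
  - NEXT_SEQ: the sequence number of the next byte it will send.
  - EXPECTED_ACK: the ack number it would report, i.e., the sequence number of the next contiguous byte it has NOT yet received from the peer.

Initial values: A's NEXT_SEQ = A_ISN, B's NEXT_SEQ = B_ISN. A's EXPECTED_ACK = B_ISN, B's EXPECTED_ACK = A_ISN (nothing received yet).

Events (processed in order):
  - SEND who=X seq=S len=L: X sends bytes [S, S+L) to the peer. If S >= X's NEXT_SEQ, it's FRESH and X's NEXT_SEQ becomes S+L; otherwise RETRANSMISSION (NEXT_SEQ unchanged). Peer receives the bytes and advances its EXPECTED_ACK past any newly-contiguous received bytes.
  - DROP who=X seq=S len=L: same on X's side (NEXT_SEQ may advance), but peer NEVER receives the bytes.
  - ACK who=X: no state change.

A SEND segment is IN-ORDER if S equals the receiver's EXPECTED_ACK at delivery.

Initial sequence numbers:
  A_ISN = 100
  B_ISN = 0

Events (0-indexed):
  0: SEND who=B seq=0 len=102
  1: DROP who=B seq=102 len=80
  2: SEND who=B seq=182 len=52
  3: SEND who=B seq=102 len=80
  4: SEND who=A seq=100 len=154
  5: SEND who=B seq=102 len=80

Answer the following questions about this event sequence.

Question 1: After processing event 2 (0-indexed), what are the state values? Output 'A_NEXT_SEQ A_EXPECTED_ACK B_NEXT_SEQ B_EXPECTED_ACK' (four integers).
After event 0: A_seq=100 A_ack=102 B_seq=102 B_ack=100
After event 1: A_seq=100 A_ack=102 B_seq=182 B_ack=100
After event 2: A_seq=100 A_ack=102 B_seq=234 B_ack=100

100 102 234 100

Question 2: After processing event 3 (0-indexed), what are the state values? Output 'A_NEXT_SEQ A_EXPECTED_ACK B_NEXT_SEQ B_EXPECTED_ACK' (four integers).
After event 0: A_seq=100 A_ack=102 B_seq=102 B_ack=100
After event 1: A_seq=100 A_ack=102 B_seq=182 B_ack=100
After event 2: A_seq=100 A_ack=102 B_seq=234 B_ack=100
After event 3: A_seq=100 A_ack=234 B_seq=234 B_ack=100

100 234 234 100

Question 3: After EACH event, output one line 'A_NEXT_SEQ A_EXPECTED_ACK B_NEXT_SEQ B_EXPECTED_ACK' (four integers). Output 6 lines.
100 102 102 100
100 102 182 100
100 102 234 100
100 234 234 100
254 234 234 254
254 234 234 254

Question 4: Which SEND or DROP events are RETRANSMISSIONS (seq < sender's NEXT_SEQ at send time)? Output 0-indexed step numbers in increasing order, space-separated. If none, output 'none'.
Answer: 3 5

Derivation:
Step 0: SEND seq=0 -> fresh
Step 1: DROP seq=102 -> fresh
Step 2: SEND seq=182 -> fresh
Step 3: SEND seq=102 -> retransmit
Step 4: SEND seq=100 -> fresh
Step 5: SEND seq=102 -> retransmit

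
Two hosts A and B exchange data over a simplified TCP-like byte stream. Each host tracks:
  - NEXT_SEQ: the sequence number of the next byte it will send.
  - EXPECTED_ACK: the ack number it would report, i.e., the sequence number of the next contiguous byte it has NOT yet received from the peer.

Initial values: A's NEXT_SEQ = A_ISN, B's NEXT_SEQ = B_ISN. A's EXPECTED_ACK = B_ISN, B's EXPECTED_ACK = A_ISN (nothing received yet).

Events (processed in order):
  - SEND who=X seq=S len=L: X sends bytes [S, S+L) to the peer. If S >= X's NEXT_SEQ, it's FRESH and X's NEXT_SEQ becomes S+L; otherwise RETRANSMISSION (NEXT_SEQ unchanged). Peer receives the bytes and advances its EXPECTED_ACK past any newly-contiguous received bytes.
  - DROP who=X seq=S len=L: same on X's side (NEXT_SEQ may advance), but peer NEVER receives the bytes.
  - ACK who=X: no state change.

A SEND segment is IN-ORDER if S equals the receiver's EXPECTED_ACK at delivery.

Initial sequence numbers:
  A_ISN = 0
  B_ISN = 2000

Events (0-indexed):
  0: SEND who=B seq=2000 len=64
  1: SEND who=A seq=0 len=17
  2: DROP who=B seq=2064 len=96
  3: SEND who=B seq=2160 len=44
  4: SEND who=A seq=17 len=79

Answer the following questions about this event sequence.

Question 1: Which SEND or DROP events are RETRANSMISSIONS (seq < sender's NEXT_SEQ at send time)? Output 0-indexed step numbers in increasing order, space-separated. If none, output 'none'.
Step 0: SEND seq=2000 -> fresh
Step 1: SEND seq=0 -> fresh
Step 2: DROP seq=2064 -> fresh
Step 3: SEND seq=2160 -> fresh
Step 4: SEND seq=17 -> fresh

Answer: none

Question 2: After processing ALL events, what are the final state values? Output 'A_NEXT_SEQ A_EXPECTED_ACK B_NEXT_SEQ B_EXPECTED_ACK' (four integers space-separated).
After event 0: A_seq=0 A_ack=2064 B_seq=2064 B_ack=0
After event 1: A_seq=17 A_ack=2064 B_seq=2064 B_ack=17
After event 2: A_seq=17 A_ack=2064 B_seq=2160 B_ack=17
After event 3: A_seq=17 A_ack=2064 B_seq=2204 B_ack=17
After event 4: A_seq=96 A_ack=2064 B_seq=2204 B_ack=96

Answer: 96 2064 2204 96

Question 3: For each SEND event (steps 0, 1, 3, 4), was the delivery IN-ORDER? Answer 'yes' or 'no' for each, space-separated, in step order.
Answer: yes yes no yes

Derivation:
Step 0: SEND seq=2000 -> in-order
Step 1: SEND seq=0 -> in-order
Step 3: SEND seq=2160 -> out-of-order
Step 4: SEND seq=17 -> in-order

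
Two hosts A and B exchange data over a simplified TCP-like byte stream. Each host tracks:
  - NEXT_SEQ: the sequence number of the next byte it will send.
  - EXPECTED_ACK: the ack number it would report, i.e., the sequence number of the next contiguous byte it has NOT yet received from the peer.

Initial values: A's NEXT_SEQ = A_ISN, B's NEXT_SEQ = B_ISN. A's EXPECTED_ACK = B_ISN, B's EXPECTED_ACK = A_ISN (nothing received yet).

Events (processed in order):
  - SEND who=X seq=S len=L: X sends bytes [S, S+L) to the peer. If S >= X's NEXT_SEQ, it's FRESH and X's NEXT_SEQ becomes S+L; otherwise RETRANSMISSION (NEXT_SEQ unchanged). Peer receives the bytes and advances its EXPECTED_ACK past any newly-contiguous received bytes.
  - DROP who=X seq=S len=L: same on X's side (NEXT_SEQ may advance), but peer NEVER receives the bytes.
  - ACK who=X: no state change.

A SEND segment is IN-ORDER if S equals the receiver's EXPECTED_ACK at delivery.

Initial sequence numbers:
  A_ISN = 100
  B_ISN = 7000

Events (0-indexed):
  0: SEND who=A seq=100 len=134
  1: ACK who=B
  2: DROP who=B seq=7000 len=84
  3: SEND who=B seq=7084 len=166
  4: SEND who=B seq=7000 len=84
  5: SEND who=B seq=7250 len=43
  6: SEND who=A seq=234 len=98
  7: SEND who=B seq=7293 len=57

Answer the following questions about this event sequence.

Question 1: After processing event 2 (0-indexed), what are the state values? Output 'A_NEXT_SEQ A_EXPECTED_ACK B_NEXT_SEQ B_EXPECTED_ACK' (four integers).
After event 0: A_seq=234 A_ack=7000 B_seq=7000 B_ack=234
After event 1: A_seq=234 A_ack=7000 B_seq=7000 B_ack=234
After event 2: A_seq=234 A_ack=7000 B_seq=7084 B_ack=234

234 7000 7084 234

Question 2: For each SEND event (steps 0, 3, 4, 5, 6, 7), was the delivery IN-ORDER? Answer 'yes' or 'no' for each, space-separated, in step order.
Answer: yes no yes yes yes yes

Derivation:
Step 0: SEND seq=100 -> in-order
Step 3: SEND seq=7084 -> out-of-order
Step 4: SEND seq=7000 -> in-order
Step 5: SEND seq=7250 -> in-order
Step 6: SEND seq=234 -> in-order
Step 7: SEND seq=7293 -> in-order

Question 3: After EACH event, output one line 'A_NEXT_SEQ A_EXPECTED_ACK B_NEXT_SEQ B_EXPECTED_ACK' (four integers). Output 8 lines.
234 7000 7000 234
234 7000 7000 234
234 7000 7084 234
234 7000 7250 234
234 7250 7250 234
234 7293 7293 234
332 7293 7293 332
332 7350 7350 332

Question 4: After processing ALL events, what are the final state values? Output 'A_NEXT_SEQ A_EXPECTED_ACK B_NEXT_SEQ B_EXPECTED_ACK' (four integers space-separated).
Answer: 332 7350 7350 332

Derivation:
After event 0: A_seq=234 A_ack=7000 B_seq=7000 B_ack=234
After event 1: A_seq=234 A_ack=7000 B_seq=7000 B_ack=234
After event 2: A_seq=234 A_ack=7000 B_seq=7084 B_ack=234
After event 3: A_seq=234 A_ack=7000 B_seq=7250 B_ack=234
After event 4: A_seq=234 A_ack=7250 B_seq=7250 B_ack=234
After event 5: A_seq=234 A_ack=7293 B_seq=7293 B_ack=234
After event 6: A_seq=332 A_ack=7293 B_seq=7293 B_ack=332
After event 7: A_seq=332 A_ack=7350 B_seq=7350 B_ack=332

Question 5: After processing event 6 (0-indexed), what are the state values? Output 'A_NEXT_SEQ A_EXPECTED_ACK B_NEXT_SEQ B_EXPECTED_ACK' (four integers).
After event 0: A_seq=234 A_ack=7000 B_seq=7000 B_ack=234
After event 1: A_seq=234 A_ack=7000 B_seq=7000 B_ack=234
After event 2: A_seq=234 A_ack=7000 B_seq=7084 B_ack=234
After event 3: A_seq=234 A_ack=7000 B_seq=7250 B_ack=234
After event 4: A_seq=234 A_ack=7250 B_seq=7250 B_ack=234
After event 5: A_seq=234 A_ack=7293 B_seq=7293 B_ack=234
After event 6: A_seq=332 A_ack=7293 B_seq=7293 B_ack=332

332 7293 7293 332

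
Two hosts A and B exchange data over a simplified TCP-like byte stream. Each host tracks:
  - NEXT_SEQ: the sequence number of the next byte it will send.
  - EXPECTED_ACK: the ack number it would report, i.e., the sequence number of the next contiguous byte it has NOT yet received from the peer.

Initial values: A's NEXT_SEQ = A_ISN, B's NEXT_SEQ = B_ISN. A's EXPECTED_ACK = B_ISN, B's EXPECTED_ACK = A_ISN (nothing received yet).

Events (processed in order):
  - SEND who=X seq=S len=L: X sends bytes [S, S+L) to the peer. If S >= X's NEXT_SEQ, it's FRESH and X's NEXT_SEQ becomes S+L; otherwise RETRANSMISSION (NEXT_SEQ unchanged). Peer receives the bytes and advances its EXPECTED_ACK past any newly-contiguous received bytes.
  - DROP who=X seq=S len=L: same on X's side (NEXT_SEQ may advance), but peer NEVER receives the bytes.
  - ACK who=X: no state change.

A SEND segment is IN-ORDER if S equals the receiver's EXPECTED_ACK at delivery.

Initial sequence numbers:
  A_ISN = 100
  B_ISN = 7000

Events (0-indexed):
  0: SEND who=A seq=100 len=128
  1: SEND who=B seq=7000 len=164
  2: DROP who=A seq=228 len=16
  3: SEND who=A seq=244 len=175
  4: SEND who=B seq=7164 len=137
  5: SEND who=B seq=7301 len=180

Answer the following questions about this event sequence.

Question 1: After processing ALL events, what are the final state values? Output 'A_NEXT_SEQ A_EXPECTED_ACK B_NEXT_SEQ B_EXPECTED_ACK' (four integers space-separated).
After event 0: A_seq=228 A_ack=7000 B_seq=7000 B_ack=228
After event 1: A_seq=228 A_ack=7164 B_seq=7164 B_ack=228
After event 2: A_seq=244 A_ack=7164 B_seq=7164 B_ack=228
After event 3: A_seq=419 A_ack=7164 B_seq=7164 B_ack=228
After event 4: A_seq=419 A_ack=7301 B_seq=7301 B_ack=228
After event 5: A_seq=419 A_ack=7481 B_seq=7481 B_ack=228

Answer: 419 7481 7481 228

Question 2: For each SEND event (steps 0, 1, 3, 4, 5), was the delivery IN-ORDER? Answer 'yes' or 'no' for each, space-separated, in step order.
Answer: yes yes no yes yes

Derivation:
Step 0: SEND seq=100 -> in-order
Step 1: SEND seq=7000 -> in-order
Step 3: SEND seq=244 -> out-of-order
Step 4: SEND seq=7164 -> in-order
Step 5: SEND seq=7301 -> in-order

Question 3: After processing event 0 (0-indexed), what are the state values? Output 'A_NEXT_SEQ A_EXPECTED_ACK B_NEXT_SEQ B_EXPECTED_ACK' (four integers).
After event 0: A_seq=228 A_ack=7000 B_seq=7000 B_ack=228

228 7000 7000 228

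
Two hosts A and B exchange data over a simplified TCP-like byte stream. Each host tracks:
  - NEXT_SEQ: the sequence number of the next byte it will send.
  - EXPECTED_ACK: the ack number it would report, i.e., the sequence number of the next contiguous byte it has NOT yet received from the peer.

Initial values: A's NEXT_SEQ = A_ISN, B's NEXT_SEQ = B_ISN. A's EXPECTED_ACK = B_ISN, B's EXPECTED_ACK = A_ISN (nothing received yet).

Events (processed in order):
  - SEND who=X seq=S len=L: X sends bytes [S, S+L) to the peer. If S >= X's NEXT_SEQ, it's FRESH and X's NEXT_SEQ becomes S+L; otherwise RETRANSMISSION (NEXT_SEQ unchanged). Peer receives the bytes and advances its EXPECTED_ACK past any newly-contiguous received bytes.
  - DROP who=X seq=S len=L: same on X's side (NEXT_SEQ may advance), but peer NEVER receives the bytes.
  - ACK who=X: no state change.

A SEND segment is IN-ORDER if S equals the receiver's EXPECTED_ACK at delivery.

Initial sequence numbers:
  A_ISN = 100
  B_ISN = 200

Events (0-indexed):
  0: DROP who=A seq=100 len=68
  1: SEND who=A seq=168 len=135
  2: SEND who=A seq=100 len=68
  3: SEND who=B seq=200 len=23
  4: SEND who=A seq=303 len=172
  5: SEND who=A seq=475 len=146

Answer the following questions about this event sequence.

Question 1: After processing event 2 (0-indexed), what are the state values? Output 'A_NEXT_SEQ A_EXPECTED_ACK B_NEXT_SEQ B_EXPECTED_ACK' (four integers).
After event 0: A_seq=168 A_ack=200 B_seq=200 B_ack=100
After event 1: A_seq=303 A_ack=200 B_seq=200 B_ack=100
After event 2: A_seq=303 A_ack=200 B_seq=200 B_ack=303

303 200 200 303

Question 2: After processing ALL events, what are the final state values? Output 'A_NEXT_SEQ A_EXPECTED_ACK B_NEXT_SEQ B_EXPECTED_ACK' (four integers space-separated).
Answer: 621 223 223 621

Derivation:
After event 0: A_seq=168 A_ack=200 B_seq=200 B_ack=100
After event 1: A_seq=303 A_ack=200 B_seq=200 B_ack=100
After event 2: A_seq=303 A_ack=200 B_seq=200 B_ack=303
After event 3: A_seq=303 A_ack=223 B_seq=223 B_ack=303
After event 4: A_seq=475 A_ack=223 B_seq=223 B_ack=475
After event 5: A_seq=621 A_ack=223 B_seq=223 B_ack=621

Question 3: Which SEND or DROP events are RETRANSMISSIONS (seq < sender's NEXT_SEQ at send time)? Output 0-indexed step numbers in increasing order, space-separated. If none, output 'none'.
Answer: 2

Derivation:
Step 0: DROP seq=100 -> fresh
Step 1: SEND seq=168 -> fresh
Step 2: SEND seq=100 -> retransmit
Step 3: SEND seq=200 -> fresh
Step 4: SEND seq=303 -> fresh
Step 5: SEND seq=475 -> fresh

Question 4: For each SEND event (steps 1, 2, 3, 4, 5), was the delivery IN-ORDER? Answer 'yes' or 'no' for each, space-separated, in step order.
Answer: no yes yes yes yes

Derivation:
Step 1: SEND seq=168 -> out-of-order
Step 2: SEND seq=100 -> in-order
Step 3: SEND seq=200 -> in-order
Step 4: SEND seq=303 -> in-order
Step 5: SEND seq=475 -> in-order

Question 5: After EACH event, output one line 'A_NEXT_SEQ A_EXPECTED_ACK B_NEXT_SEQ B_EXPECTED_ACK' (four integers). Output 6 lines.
168 200 200 100
303 200 200 100
303 200 200 303
303 223 223 303
475 223 223 475
621 223 223 621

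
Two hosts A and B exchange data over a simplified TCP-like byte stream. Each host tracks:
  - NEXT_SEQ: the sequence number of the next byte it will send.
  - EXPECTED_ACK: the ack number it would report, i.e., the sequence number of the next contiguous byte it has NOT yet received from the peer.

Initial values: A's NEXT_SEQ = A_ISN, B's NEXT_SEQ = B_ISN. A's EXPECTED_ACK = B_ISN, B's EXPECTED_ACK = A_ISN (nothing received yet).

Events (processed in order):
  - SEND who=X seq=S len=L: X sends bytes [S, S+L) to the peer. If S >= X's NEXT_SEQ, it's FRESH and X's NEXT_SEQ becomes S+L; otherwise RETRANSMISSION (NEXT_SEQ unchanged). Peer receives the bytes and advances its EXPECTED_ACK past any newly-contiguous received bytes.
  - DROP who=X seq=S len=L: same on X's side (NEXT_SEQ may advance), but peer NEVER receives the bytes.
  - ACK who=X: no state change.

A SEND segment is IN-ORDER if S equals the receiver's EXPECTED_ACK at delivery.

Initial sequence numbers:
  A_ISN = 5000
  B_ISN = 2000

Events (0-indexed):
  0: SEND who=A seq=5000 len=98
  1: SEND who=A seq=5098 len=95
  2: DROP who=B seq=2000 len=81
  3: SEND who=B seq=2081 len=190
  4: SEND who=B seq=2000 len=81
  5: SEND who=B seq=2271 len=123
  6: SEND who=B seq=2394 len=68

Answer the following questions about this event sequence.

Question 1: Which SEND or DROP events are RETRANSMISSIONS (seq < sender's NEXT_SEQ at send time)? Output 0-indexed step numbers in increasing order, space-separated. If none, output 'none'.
Step 0: SEND seq=5000 -> fresh
Step 1: SEND seq=5098 -> fresh
Step 2: DROP seq=2000 -> fresh
Step 3: SEND seq=2081 -> fresh
Step 4: SEND seq=2000 -> retransmit
Step 5: SEND seq=2271 -> fresh
Step 6: SEND seq=2394 -> fresh

Answer: 4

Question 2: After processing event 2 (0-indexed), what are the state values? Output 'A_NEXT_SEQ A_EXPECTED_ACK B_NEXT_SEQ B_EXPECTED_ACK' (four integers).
After event 0: A_seq=5098 A_ack=2000 B_seq=2000 B_ack=5098
After event 1: A_seq=5193 A_ack=2000 B_seq=2000 B_ack=5193
After event 2: A_seq=5193 A_ack=2000 B_seq=2081 B_ack=5193

5193 2000 2081 5193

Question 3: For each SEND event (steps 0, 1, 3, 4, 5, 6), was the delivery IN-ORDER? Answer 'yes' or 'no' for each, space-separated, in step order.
Answer: yes yes no yes yes yes

Derivation:
Step 0: SEND seq=5000 -> in-order
Step 1: SEND seq=5098 -> in-order
Step 3: SEND seq=2081 -> out-of-order
Step 4: SEND seq=2000 -> in-order
Step 5: SEND seq=2271 -> in-order
Step 6: SEND seq=2394 -> in-order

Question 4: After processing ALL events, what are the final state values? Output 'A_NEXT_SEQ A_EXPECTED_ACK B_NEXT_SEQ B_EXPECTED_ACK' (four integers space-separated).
Answer: 5193 2462 2462 5193

Derivation:
After event 0: A_seq=5098 A_ack=2000 B_seq=2000 B_ack=5098
After event 1: A_seq=5193 A_ack=2000 B_seq=2000 B_ack=5193
After event 2: A_seq=5193 A_ack=2000 B_seq=2081 B_ack=5193
After event 3: A_seq=5193 A_ack=2000 B_seq=2271 B_ack=5193
After event 4: A_seq=5193 A_ack=2271 B_seq=2271 B_ack=5193
After event 5: A_seq=5193 A_ack=2394 B_seq=2394 B_ack=5193
After event 6: A_seq=5193 A_ack=2462 B_seq=2462 B_ack=5193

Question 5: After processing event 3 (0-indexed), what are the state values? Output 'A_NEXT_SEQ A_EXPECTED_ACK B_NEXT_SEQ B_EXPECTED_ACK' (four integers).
After event 0: A_seq=5098 A_ack=2000 B_seq=2000 B_ack=5098
After event 1: A_seq=5193 A_ack=2000 B_seq=2000 B_ack=5193
After event 2: A_seq=5193 A_ack=2000 B_seq=2081 B_ack=5193
After event 3: A_seq=5193 A_ack=2000 B_seq=2271 B_ack=5193

5193 2000 2271 5193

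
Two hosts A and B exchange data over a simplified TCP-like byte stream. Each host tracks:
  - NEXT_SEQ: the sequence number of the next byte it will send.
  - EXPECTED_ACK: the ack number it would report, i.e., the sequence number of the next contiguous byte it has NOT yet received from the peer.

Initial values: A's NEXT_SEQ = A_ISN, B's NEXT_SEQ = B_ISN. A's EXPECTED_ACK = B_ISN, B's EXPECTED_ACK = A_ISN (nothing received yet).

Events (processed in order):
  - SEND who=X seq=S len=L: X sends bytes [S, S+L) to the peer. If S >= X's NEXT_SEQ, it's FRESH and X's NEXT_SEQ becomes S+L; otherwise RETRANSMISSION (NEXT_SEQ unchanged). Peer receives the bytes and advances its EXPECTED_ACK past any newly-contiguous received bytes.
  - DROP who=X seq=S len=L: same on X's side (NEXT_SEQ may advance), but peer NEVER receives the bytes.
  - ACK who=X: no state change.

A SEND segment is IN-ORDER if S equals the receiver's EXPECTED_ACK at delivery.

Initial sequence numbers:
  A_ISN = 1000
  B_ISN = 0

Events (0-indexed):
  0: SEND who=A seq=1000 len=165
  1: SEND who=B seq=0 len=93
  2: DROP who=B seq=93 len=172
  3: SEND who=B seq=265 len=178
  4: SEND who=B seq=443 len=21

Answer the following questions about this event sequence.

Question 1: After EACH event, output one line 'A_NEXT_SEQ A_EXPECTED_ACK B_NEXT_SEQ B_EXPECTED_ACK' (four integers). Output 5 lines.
1165 0 0 1165
1165 93 93 1165
1165 93 265 1165
1165 93 443 1165
1165 93 464 1165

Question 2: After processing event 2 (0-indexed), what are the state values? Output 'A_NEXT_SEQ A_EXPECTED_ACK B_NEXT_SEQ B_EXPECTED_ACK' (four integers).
After event 0: A_seq=1165 A_ack=0 B_seq=0 B_ack=1165
After event 1: A_seq=1165 A_ack=93 B_seq=93 B_ack=1165
After event 2: A_seq=1165 A_ack=93 B_seq=265 B_ack=1165

1165 93 265 1165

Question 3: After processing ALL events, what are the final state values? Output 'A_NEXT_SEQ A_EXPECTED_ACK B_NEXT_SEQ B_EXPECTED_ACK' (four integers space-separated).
Answer: 1165 93 464 1165

Derivation:
After event 0: A_seq=1165 A_ack=0 B_seq=0 B_ack=1165
After event 1: A_seq=1165 A_ack=93 B_seq=93 B_ack=1165
After event 2: A_seq=1165 A_ack=93 B_seq=265 B_ack=1165
After event 3: A_seq=1165 A_ack=93 B_seq=443 B_ack=1165
After event 4: A_seq=1165 A_ack=93 B_seq=464 B_ack=1165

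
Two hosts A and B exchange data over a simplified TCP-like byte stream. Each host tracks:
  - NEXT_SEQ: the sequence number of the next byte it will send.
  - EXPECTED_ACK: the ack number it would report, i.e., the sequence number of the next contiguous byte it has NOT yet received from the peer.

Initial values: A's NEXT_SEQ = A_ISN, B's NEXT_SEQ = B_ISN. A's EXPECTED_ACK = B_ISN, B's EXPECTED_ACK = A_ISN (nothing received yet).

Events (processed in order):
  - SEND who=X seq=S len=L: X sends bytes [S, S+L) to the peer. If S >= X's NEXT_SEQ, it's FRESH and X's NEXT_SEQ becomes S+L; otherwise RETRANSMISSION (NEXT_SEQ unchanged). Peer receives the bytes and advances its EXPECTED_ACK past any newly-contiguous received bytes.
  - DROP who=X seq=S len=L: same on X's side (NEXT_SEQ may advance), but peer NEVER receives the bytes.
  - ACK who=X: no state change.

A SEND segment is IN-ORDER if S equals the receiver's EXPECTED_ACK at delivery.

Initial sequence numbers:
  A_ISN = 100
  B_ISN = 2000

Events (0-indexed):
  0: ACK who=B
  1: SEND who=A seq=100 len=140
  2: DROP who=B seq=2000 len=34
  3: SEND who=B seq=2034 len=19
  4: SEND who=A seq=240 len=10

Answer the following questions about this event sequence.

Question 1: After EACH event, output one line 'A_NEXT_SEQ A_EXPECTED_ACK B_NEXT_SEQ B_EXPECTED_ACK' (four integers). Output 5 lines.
100 2000 2000 100
240 2000 2000 240
240 2000 2034 240
240 2000 2053 240
250 2000 2053 250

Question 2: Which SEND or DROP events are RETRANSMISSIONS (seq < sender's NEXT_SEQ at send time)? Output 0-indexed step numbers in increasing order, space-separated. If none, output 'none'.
Step 1: SEND seq=100 -> fresh
Step 2: DROP seq=2000 -> fresh
Step 3: SEND seq=2034 -> fresh
Step 4: SEND seq=240 -> fresh

Answer: none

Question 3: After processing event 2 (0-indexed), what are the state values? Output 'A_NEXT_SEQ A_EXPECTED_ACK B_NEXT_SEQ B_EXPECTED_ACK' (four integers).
After event 0: A_seq=100 A_ack=2000 B_seq=2000 B_ack=100
After event 1: A_seq=240 A_ack=2000 B_seq=2000 B_ack=240
After event 2: A_seq=240 A_ack=2000 B_seq=2034 B_ack=240

240 2000 2034 240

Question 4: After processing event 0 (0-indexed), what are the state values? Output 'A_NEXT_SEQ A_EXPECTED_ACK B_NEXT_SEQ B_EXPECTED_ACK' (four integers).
After event 0: A_seq=100 A_ack=2000 B_seq=2000 B_ack=100

100 2000 2000 100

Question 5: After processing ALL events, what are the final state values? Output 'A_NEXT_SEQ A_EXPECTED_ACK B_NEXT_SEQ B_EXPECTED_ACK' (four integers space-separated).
Answer: 250 2000 2053 250

Derivation:
After event 0: A_seq=100 A_ack=2000 B_seq=2000 B_ack=100
After event 1: A_seq=240 A_ack=2000 B_seq=2000 B_ack=240
After event 2: A_seq=240 A_ack=2000 B_seq=2034 B_ack=240
After event 3: A_seq=240 A_ack=2000 B_seq=2053 B_ack=240
After event 4: A_seq=250 A_ack=2000 B_seq=2053 B_ack=250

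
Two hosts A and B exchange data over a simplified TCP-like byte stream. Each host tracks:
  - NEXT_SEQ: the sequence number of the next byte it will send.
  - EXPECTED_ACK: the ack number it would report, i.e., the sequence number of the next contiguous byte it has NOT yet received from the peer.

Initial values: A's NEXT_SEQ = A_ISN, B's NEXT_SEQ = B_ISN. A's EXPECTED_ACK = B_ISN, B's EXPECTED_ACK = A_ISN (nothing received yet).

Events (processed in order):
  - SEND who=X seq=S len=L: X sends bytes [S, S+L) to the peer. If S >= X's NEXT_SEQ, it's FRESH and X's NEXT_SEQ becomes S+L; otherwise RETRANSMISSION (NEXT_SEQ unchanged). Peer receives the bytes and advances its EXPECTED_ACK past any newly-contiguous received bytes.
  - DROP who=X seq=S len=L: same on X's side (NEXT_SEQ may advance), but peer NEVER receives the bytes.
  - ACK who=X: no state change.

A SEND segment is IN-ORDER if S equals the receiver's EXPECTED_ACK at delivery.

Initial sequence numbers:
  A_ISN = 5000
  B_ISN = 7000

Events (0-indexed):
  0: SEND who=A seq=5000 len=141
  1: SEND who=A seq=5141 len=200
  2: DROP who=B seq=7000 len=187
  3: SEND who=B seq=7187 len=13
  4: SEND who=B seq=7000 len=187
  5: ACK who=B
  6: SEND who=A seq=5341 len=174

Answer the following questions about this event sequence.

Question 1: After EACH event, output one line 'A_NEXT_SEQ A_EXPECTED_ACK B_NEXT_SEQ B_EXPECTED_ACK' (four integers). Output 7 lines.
5141 7000 7000 5141
5341 7000 7000 5341
5341 7000 7187 5341
5341 7000 7200 5341
5341 7200 7200 5341
5341 7200 7200 5341
5515 7200 7200 5515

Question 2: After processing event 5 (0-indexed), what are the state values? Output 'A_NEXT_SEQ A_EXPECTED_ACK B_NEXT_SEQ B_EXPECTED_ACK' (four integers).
After event 0: A_seq=5141 A_ack=7000 B_seq=7000 B_ack=5141
After event 1: A_seq=5341 A_ack=7000 B_seq=7000 B_ack=5341
After event 2: A_seq=5341 A_ack=7000 B_seq=7187 B_ack=5341
After event 3: A_seq=5341 A_ack=7000 B_seq=7200 B_ack=5341
After event 4: A_seq=5341 A_ack=7200 B_seq=7200 B_ack=5341
After event 5: A_seq=5341 A_ack=7200 B_seq=7200 B_ack=5341

5341 7200 7200 5341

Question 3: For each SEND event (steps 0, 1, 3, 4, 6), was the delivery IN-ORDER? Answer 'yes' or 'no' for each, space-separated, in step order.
Step 0: SEND seq=5000 -> in-order
Step 1: SEND seq=5141 -> in-order
Step 3: SEND seq=7187 -> out-of-order
Step 4: SEND seq=7000 -> in-order
Step 6: SEND seq=5341 -> in-order

Answer: yes yes no yes yes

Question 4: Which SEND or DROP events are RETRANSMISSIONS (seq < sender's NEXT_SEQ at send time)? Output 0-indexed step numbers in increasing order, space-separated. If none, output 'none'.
Step 0: SEND seq=5000 -> fresh
Step 1: SEND seq=5141 -> fresh
Step 2: DROP seq=7000 -> fresh
Step 3: SEND seq=7187 -> fresh
Step 4: SEND seq=7000 -> retransmit
Step 6: SEND seq=5341 -> fresh

Answer: 4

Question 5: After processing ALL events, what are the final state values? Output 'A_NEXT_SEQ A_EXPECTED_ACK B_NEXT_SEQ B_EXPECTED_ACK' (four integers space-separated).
After event 0: A_seq=5141 A_ack=7000 B_seq=7000 B_ack=5141
After event 1: A_seq=5341 A_ack=7000 B_seq=7000 B_ack=5341
After event 2: A_seq=5341 A_ack=7000 B_seq=7187 B_ack=5341
After event 3: A_seq=5341 A_ack=7000 B_seq=7200 B_ack=5341
After event 4: A_seq=5341 A_ack=7200 B_seq=7200 B_ack=5341
After event 5: A_seq=5341 A_ack=7200 B_seq=7200 B_ack=5341
After event 6: A_seq=5515 A_ack=7200 B_seq=7200 B_ack=5515

Answer: 5515 7200 7200 5515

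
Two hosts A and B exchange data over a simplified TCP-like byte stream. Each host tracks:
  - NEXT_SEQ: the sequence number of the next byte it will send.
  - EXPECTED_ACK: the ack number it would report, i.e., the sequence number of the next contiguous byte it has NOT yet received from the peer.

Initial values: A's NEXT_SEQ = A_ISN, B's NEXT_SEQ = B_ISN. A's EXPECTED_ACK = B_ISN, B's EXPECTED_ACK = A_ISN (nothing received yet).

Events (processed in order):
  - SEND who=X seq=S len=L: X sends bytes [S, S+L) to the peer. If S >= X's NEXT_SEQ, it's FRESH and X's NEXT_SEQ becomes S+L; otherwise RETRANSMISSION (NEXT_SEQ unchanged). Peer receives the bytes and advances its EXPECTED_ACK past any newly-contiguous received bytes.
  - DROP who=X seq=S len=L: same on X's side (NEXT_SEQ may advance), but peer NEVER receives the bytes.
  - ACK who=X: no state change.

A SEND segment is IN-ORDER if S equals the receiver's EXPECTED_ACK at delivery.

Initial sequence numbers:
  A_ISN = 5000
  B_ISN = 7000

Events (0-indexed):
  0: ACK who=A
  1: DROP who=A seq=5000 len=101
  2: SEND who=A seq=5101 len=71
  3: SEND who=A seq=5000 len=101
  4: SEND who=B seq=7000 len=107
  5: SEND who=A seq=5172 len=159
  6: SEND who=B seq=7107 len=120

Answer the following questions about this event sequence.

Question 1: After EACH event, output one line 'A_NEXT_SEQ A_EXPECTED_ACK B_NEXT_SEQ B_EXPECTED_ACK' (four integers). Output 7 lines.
5000 7000 7000 5000
5101 7000 7000 5000
5172 7000 7000 5000
5172 7000 7000 5172
5172 7107 7107 5172
5331 7107 7107 5331
5331 7227 7227 5331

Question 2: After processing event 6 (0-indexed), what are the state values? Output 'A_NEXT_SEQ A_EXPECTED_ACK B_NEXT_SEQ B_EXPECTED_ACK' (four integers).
After event 0: A_seq=5000 A_ack=7000 B_seq=7000 B_ack=5000
After event 1: A_seq=5101 A_ack=7000 B_seq=7000 B_ack=5000
After event 2: A_seq=5172 A_ack=7000 B_seq=7000 B_ack=5000
After event 3: A_seq=5172 A_ack=7000 B_seq=7000 B_ack=5172
After event 4: A_seq=5172 A_ack=7107 B_seq=7107 B_ack=5172
After event 5: A_seq=5331 A_ack=7107 B_seq=7107 B_ack=5331
After event 6: A_seq=5331 A_ack=7227 B_seq=7227 B_ack=5331

5331 7227 7227 5331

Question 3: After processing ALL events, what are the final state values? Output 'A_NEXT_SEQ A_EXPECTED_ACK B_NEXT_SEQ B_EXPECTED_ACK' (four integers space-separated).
After event 0: A_seq=5000 A_ack=7000 B_seq=7000 B_ack=5000
After event 1: A_seq=5101 A_ack=7000 B_seq=7000 B_ack=5000
After event 2: A_seq=5172 A_ack=7000 B_seq=7000 B_ack=5000
After event 3: A_seq=5172 A_ack=7000 B_seq=7000 B_ack=5172
After event 4: A_seq=5172 A_ack=7107 B_seq=7107 B_ack=5172
After event 5: A_seq=5331 A_ack=7107 B_seq=7107 B_ack=5331
After event 6: A_seq=5331 A_ack=7227 B_seq=7227 B_ack=5331

Answer: 5331 7227 7227 5331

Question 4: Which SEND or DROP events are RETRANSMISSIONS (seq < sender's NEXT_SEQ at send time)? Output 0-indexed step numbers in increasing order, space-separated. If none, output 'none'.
Answer: 3

Derivation:
Step 1: DROP seq=5000 -> fresh
Step 2: SEND seq=5101 -> fresh
Step 3: SEND seq=5000 -> retransmit
Step 4: SEND seq=7000 -> fresh
Step 5: SEND seq=5172 -> fresh
Step 6: SEND seq=7107 -> fresh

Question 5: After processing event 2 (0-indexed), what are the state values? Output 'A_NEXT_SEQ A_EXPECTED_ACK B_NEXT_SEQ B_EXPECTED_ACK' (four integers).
After event 0: A_seq=5000 A_ack=7000 B_seq=7000 B_ack=5000
After event 1: A_seq=5101 A_ack=7000 B_seq=7000 B_ack=5000
After event 2: A_seq=5172 A_ack=7000 B_seq=7000 B_ack=5000

5172 7000 7000 5000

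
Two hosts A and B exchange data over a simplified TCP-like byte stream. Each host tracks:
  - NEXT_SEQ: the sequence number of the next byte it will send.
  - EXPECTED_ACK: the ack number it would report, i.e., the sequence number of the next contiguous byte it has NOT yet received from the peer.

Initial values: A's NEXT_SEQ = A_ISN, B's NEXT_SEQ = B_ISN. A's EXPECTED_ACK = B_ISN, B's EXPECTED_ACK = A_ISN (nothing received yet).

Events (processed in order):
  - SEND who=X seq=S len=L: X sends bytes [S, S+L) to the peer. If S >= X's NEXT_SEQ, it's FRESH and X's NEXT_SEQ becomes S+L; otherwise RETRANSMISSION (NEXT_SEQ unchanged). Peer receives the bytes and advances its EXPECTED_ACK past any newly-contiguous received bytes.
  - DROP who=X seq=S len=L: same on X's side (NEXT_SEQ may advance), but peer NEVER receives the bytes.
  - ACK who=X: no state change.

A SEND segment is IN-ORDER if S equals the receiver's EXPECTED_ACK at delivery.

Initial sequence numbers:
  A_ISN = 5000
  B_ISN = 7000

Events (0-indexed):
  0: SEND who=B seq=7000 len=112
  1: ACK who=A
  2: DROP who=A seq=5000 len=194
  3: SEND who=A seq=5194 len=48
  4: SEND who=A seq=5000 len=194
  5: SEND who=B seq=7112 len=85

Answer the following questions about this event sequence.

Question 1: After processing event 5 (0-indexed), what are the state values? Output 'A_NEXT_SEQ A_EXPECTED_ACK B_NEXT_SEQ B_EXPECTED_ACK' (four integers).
After event 0: A_seq=5000 A_ack=7112 B_seq=7112 B_ack=5000
After event 1: A_seq=5000 A_ack=7112 B_seq=7112 B_ack=5000
After event 2: A_seq=5194 A_ack=7112 B_seq=7112 B_ack=5000
After event 3: A_seq=5242 A_ack=7112 B_seq=7112 B_ack=5000
After event 4: A_seq=5242 A_ack=7112 B_seq=7112 B_ack=5242
After event 5: A_seq=5242 A_ack=7197 B_seq=7197 B_ack=5242

5242 7197 7197 5242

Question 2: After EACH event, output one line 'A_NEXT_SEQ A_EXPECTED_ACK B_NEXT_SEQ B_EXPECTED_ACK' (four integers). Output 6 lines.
5000 7112 7112 5000
5000 7112 7112 5000
5194 7112 7112 5000
5242 7112 7112 5000
5242 7112 7112 5242
5242 7197 7197 5242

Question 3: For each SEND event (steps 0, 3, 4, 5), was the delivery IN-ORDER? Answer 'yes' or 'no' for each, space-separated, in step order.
Step 0: SEND seq=7000 -> in-order
Step 3: SEND seq=5194 -> out-of-order
Step 4: SEND seq=5000 -> in-order
Step 5: SEND seq=7112 -> in-order

Answer: yes no yes yes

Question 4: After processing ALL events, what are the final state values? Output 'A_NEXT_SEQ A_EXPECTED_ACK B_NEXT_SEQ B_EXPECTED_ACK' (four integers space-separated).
After event 0: A_seq=5000 A_ack=7112 B_seq=7112 B_ack=5000
After event 1: A_seq=5000 A_ack=7112 B_seq=7112 B_ack=5000
After event 2: A_seq=5194 A_ack=7112 B_seq=7112 B_ack=5000
After event 3: A_seq=5242 A_ack=7112 B_seq=7112 B_ack=5000
After event 4: A_seq=5242 A_ack=7112 B_seq=7112 B_ack=5242
After event 5: A_seq=5242 A_ack=7197 B_seq=7197 B_ack=5242

Answer: 5242 7197 7197 5242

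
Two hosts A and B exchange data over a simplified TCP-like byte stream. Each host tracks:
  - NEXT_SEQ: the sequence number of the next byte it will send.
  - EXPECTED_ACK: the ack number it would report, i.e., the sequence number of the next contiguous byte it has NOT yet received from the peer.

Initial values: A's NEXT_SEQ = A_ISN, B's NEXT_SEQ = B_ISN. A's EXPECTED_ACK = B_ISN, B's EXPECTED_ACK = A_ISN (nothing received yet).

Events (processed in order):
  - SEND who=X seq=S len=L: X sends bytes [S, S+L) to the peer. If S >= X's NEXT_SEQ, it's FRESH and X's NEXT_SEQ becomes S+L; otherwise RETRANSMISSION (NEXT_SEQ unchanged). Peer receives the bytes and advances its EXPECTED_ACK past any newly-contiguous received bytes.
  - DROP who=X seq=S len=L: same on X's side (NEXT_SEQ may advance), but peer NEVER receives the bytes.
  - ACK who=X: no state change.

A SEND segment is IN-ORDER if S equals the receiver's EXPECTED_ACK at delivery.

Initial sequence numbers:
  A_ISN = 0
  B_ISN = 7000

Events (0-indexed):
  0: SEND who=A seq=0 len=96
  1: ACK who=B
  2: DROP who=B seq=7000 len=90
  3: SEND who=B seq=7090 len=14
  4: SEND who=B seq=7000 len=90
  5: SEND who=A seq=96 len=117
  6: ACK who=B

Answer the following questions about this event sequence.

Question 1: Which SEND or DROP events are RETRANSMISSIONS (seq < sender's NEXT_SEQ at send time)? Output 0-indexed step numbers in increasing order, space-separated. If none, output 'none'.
Answer: 4

Derivation:
Step 0: SEND seq=0 -> fresh
Step 2: DROP seq=7000 -> fresh
Step 3: SEND seq=7090 -> fresh
Step 4: SEND seq=7000 -> retransmit
Step 5: SEND seq=96 -> fresh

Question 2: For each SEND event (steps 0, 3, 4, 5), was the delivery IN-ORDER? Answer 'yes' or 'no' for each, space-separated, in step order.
Answer: yes no yes yes

Derivation:
Step 0: SEND seq=0 -> in-order
Step 3: SEND seq=7090 -> out-of-order
Step 4: SEND seq=7000 -> in-order
Step 5: SEND seq=96 -> in-order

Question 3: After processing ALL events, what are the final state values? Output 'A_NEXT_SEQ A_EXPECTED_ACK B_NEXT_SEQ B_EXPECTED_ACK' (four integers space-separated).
After event 0: A_seq=96 A_ack=7000 B_seq=7000 B_ack=96
After event 1: A_seq=96 A_ack=7000 B_seq=7000 B_ack=96
After event 2: A_seq=96 A_ack=7000 B_seq=7090 B_ack=96
After event 3: A_seq=96 A_ack=7000 B_seq=7104 B_ack=96
After event 4: A_seq=96 A_ack=7104 B_seq=7104 B_ack=96
After event 5: A_seq=213 A_ack=7104 B_seq=7104 B_ack=213
After event 6: A_seq=213 A_ack=7104 B_seq=7104 B_ack=213

Answer: 213 7104 7104 213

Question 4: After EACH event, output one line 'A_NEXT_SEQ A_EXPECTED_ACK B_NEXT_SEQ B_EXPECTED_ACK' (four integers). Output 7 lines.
96 7000 7000 96
96 7000 7000 96
96 7000 7090 96
96 7000 7104 96
96 7104 7104 96
213 7104 7104 213
213 7104 7104 213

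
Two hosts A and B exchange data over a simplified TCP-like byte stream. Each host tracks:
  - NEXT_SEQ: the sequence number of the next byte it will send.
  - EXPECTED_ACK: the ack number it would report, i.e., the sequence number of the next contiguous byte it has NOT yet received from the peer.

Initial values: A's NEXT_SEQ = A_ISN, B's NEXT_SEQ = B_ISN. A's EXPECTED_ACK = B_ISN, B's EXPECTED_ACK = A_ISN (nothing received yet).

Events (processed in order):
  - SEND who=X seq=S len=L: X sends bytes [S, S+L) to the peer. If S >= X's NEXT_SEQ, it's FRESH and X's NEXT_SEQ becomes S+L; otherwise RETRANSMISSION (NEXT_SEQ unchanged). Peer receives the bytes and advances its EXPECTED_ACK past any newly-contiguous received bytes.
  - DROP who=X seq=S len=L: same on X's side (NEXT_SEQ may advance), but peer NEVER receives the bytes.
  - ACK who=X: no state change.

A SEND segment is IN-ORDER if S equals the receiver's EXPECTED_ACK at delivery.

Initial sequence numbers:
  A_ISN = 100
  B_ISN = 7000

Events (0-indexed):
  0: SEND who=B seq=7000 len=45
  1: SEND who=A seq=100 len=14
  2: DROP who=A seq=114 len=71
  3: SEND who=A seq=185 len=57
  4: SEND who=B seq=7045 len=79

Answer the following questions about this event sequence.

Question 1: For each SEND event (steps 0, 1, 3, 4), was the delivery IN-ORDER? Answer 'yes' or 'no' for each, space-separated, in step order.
Answer: yes yes no yes

Derivation:
Step 0: SEND seq=7000 -> in-order
Step 1: SEND seq=100 -> in-order
Step 3: SEND seq=185 -> out-of-order
Step 4: SEND seq=7045 -> in-order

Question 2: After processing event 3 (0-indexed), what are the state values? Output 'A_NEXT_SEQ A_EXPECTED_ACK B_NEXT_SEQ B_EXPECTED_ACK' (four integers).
After event 0: A_seq=100 A_ack=7045 B_seq=7045 B_ack=100
After event 1: A_seq=114 A_ack=7045 B_seq=7045 B_ack=114
After event 2: A_seq=185 A_ack=7045 B_seq=7045 B_ack=114
After event 3: A_seq=242 A_ack=7045 B_seq=7045 B_ack=114

242 7045 7045 114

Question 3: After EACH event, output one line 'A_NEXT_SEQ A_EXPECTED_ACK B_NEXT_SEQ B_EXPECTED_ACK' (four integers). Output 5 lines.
100 7045 7045 100
114 7045 7045 114
185 7045 7045 114
242 7045 7045 114
242 7124 7124 114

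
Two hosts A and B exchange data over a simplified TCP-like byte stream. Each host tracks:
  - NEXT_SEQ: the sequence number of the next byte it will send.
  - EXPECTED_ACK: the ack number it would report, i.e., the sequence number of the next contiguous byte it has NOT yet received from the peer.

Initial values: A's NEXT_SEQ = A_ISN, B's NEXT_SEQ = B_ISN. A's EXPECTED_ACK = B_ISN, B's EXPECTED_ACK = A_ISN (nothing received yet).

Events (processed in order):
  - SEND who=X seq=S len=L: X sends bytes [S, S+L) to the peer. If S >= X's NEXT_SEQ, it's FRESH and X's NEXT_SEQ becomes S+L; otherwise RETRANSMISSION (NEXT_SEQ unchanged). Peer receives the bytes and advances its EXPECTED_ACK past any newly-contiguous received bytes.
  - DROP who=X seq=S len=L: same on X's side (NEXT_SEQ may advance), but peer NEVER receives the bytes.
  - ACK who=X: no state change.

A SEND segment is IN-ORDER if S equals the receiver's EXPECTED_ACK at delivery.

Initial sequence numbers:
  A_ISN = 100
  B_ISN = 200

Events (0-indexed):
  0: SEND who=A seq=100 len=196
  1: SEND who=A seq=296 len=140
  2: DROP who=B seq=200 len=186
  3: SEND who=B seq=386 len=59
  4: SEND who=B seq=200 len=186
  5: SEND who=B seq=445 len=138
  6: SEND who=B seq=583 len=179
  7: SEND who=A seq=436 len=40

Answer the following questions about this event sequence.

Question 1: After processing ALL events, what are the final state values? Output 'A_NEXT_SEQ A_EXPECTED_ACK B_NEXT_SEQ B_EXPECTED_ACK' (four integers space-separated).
After event 0: A_seq=296 A_ack=200 B_seq=200 B_ack=296
After event 1: A_seq=436 A_ack=200 B_seq=200 B_ack=436
After event 2: A_seq=436 A_ack=200 B_seq=386 B_ack=436
After event 3: A_seq=436 A_ack=200 B_seq=445 B_ack=436
After event 4: A_seq=436 A_ack=445 B_seq=445 B_ack=436
After event 5: A_seq=436 A_ack=583 B_seq=583 B_ack=436
After event 6: A_seq=436 A_ack=762 B_seq=762 B_ack=436
After event 7: A_seq=476 A_ack=762 B_seq=762 B_ack=476

Answer: 476 762 762 476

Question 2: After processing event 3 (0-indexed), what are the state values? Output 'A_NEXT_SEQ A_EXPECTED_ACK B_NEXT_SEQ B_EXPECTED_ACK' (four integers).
After event 0: A_seq=296 A_ack=200 B_seq=200 B_ack=296
After event 1: A_seq=436 A_ack=200 B_seq=200 B_ack=436
After event 2: A_seq=436 A_ack=200 B_seq=386 B_ack=436
After event 3: A_seq=436 A_ack=200 B_seq=445 B_ack=436

436 200 445 436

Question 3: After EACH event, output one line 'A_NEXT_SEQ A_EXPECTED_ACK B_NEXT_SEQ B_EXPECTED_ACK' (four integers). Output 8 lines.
296 200 200 296
436 200 200 436
436 200 386 436
436 200 445 436
436 445 445 436
436 583 583 436
436 762 762 436
476 762 762 476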